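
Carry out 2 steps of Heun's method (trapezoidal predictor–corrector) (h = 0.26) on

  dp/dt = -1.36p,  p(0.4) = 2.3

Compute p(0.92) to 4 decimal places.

Heun: k1 = f(t_n, p_n); k2 = f(t_n + h, p_n + h·k1); p_{n+1} = p_n + (h/2)·(k1 + k2).
t=0.400000, p=2.300000:
  k1 = f(0.400000, 2.300000) = -3.128000
  k2 = f(0.660000, 1.486720) = -2.021939
  p ← 2.300000 + (0.26/2)·(-3.128000 + (-2.021939)) = 1.630508
t=0.660000, p=1.630508:
  k1 = f(0.660000, 1.630508) = -2.217491
  k2 = f(0.920000, 1.053960) = -1.433386
  p ← 1.630508 + (0.26/2)·(-2.217491 + (-1.433386)) = 1.155894
p(0.92) ≈ 1.1559

1.1559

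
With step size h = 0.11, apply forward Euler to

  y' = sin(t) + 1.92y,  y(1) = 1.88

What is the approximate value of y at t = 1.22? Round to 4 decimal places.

2.9686

Euler: y_{n+1} = y_n + h·f(t_n, y_n).
t=1.000000, y=1.880000: f=4.451071 → y ← 1.880000 + 0.11·4.451071 = 2.369618
t=1.110000, y=2.369618: f=5.445365 → y ← 2.369618 + 0.11·5.445365 = 2.968608
y(1.22) ≈ 2.9686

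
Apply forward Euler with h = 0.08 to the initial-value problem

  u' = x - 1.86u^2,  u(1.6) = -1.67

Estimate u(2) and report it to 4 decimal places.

Euler: u_{n+1} = u_n + h·f(x_n, u_n).
x=1.600000, u=-1.670000: f=-3.587354 → u ← -1.670000 + 0.08·(-3.587354) = -1.956988
x=1.680000, u=-1.956988: f=-5.443434 → u ← -1.956988 + 0.08·(-5.443434) = -2.392463
x=1.760000, u=-2.392463: f=-8.886416 → u ← -2.392463 + 0.08·(-8.886416) = -3.103376
x=1.840000, u=-3.103376: f=-16.073557 → u ← -3.103376 + 0.08·(-16.073557) = -4.389261
x=1.920000, u=-4.389261: f=-33.914036 → u ← -4.389261 + 0.08·(-33.914036) = -7.102384
u(2) ≈ -7.1024

-7.1024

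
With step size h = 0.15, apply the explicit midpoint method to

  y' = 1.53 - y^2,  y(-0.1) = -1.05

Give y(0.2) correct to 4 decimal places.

Midpoint: k1 = f(x_n, y_n); k2 = f(x_n + h/2, y_n + (h/2)·k1); y_{n+1} = y_n + h·k2.
x=-0.100000, y=-1.050000:
  k1 = f(-0.100000, -1.050000) = 0.427500
  k2 = f(-0.025000, -1.017937) = 0.493803
  y ← -1.050000 + 0.15·0.493803 = -0.975930
x=0.050000, y=-0.975930:
  k1 = f(0.050000, -0.975930) = 0.577562
  k2 = f(0.125000, -0.932612) = 0.660234
  y ← -0.975930 + 0.15·0.660234 = -0.876894
y(0.2) ≈ -0.8769

-0.8769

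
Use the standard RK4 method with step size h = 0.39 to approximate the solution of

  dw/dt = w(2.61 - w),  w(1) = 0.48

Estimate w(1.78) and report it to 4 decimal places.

1.6512

RK4: k1 = f(t_n, w_n); k2 = f(t_n + h/2, w_n + (h/2)·k1); k3 = f(t_n + h/2, w_n + (h/2)·k2); k4 = f(t_n + h, w_n + h·k3); w_{n+1} = w_n + (h/6)·(k1 + 2k2 + 2k3 + k4).
t=1.000000, w=0.480000:
  k1 = f(1.000000, 0.480000) = 1.022400
  k2 = f(1.195000, 0.679368) = 1.311610
  k3 = f(1.195000, 0.735764) = 1.378995
  k4 = f(1.390000, 1.017808) = 1.620546
  w ← 0.480000 + (0.39/6)·(k1 + 2k2 + 2k3 + k4) = 1.001570
t=1.390000, w=1.001570:
  k1 = f(1.390000, 1.001570) = 1.610955
  k2 = f(1.585000, 1.315706) = 1.702910
  k3 = f(1.585000, 1.333638) = 1.702205
  k4 = f(1.780000, 1.665430) = 1.573115
  w ← 1.001570 + (0.39/6)·(k1 + 2k2 + 2k3 + k4) = 1.651200
w(1.78) ≈ 1.6512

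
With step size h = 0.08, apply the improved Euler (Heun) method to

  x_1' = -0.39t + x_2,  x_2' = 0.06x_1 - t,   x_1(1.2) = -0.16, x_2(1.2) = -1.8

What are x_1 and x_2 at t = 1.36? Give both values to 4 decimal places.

Heun on (x_1,x_2): k1 = f(t_n, state_n); k2 = f(t_n + h, state_n + h·k1); state_{n+1} = state_n + (h/2)·(k1 + k2).
1.200000: (-0.160000, -1.800000)
  k1 = (-2.268000, -1.209600)
  predictor → (-0.341440, -1.896768)
  k2 = (-2.395968, -1.300486)
  → (-0.346559, -1.900403)
1.280000: (-0.346559, -1.900403)
  k1 = (-2.399603, -1.300794)
  predictor → (-0.538527, -2.004467)
  k2 = (-2.534867, -1.392312)
  → (-0.543938, -2.008128)
(x_1(1.36), x_2(1.36)) ≈ (-0.5439, -2.0081)

-0.5439, -2.0081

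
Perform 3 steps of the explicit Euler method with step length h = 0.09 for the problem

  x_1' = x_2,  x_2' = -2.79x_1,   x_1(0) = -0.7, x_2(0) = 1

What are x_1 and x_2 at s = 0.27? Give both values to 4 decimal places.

-0.3846, 1.4555

Euler on (x_1,x_2): x_1_{n+1} = x_1_n + h·x_1', x_2_{n+1} = x_2_n + h·x_2'.
0.000000: (-0.700000, 1.000000); f=(1.000000, 1.953000) → (-0.610000, 1.175770)
0.090000: (-0.610000, 1.175770); f=(1.175770, 1.701900) → (-0.504181, 1.328941)
0.180000: (-0.504181, 1.328941); f=(1.328941, 1.406664) → (-0.384576, 1.455541)
(x_1(0.27), x_2(0.27)) ≈ (-0.3846, 1.4555)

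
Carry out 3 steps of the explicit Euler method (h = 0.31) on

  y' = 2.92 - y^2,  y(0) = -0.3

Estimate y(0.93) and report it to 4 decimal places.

Euler: y_{n+1} = y_n + h·f(x_n, y_n).
x=0.000000, y=-0.300000: f=2.830000 → y ← -0.300000 + 0.31·2.830000 = 0.577300
x=0.310000, y=0.577300: f=2.586725 → y ← 0.577300 + 0.31·2.586725 = 1.379185
x=0.620000, y=1.379185: f=1.017850 → y ← 1.379185 + 0.31·1.017850 = 1.694718
y(0.93) ≈ 1.6947

1.6947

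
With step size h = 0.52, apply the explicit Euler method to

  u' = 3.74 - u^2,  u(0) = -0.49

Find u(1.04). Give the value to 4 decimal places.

Euler: u_{n+1} = u_n + h·f(x_n, u_n).
x=0.000000, u=-0.490000: f=3.499900 → u ← -0.490000 + 0.52·3.499900 = 1.329948
x=0.520000, u=1.329948: f=1.971238 → u ← 1.329948 + 0.52·1.971238 = 2.354992
u(1.04) ≈ 2.3550

2.3550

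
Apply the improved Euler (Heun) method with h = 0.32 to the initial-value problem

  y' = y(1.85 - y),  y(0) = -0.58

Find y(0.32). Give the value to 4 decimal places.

-1.2808

Heun: k1 = f(x_n, y_n); k2 = f(x_n + h, y_n + h·k1); y_{n+1} = y_n + (h/2)·(k1 + k2).
x=0.000000, y=-0.580000:
  k1 = f(0.000000, -0.580000) = -1.409400
  k2 = f(0.320000, -1.031008) = -2.970342
  y ← -0.580000 + (0.32/2)·(-1.409400 + (-2.970342)) = -1.280759
y(0.32) ≈ -1.2808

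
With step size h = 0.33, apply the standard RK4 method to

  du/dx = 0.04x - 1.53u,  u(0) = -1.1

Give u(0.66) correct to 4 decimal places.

-0.3947

RK4: k1 = f(x_n, u_n); k2 = f(x_n + h/2, u_n + (h/2)·k1); k3 = f(x_n + h/2, u_n + (h/2)·k2); k4 = f(x_n + h, u_n + h·k3); u_{n+1} = u_n + (h/6)·(k1 + 2k2 + 2k3 + k4).
x=0.000000, u=-1.100000:
  k1 = f(0.000000, -1.100000) = 1.683000
  k2 = f(0.165000, -0.822305) = 1.264727
  k3 = f(0.165000, -0.891320) = 1.370320
  k4 = f(0.330000, -0.647794) = 1.004326
  u ← -1.100000 + (0.33/6)·(k1 + 2k2 + 2k3 + k4) = -0.662342
x=0.330000, u=-0.662342:
  k1 = f(0.330000, -0.662342) = 1.026583
  k2 = f(0.495000, -0.492956) = 0.774022
  k3 = f(0.495000, -0.534628) = 0.837781
  k4 = f(0.660000, -0.385874) = 0.616787
  u ← -0.662342 + (0.33/6)·(k1 + 2k2 + 2k3 + k4) = -0.394658
u(0.66) ≈ -0.3947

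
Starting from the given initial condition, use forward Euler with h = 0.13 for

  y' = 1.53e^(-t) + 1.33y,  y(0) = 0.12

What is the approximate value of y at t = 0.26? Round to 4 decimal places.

Euler: y_{n+1} = y_n + h·f(t_n, y_n).
t=0.000000, y=0.120000: f=1.689600 → y ← 0.120000 + 0.13·1.689600 = 0.339648
t=0.130000, y=0.339648: f=1.795218 → y ← 0.339648 + 0.13·1.795218 = 0.573026
y(0.26) ≈ 0.5730

0.5730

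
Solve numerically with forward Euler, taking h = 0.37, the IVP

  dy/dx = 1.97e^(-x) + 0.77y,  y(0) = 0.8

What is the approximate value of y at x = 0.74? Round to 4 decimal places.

2.7608

Euler: y_{n+1} = y_n + h·f(x_n, y_n).
x=0.000000, y=0.800000: f=2.586000 → y ← 0.800000 + 0.37·2.586000 = 1.756820
x=0.370000, y=1.756820: f=2.713498 → y ← 1.756820 + 0.37·2.713498 = 2.760814
y(0.74) ≈ 2.7608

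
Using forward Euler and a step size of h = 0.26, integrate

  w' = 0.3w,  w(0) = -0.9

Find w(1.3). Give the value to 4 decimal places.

-1.3102

Euler: w_{n+1} = w_n + h·f(x_n, w_n).
x=0.000000, w=-0.900000: f=-0.270000 → w ← -0.900000 + 0.26·(-0.270000) = -0.970200
x=0.260000, w=-0.970200: f=-0.291060 → w ← -0.970200 + 0.26·(-0.291060) = -1.045876
x=0.520000, w=-1.045876: f=-0.313763 → w ← -1.045876 + 0.26·(-0.313763) = -1.127454
x=0.780000, w=-1.127454: f=-0.338236 → w ← -1.127454 + 0.26·(-0.338236) = -1.215395
x=1.040000, w=-1.215395: f=-0.364619 → w ← -1.215395 + 0.26·(-0.364619) = -1.310196
w(1.3) ≈ -1.3102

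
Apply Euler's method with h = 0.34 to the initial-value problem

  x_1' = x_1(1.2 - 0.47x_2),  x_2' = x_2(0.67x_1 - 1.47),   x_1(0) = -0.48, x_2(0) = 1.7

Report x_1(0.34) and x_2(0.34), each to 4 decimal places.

Euler on (x_1,x_2): x_1_{n+1} = x_1_n + h·x_1', x_2_{n+1} = x_2_n + h·x_2'.
0.000000: (-0.480000, 1.700000); f=(-0.192480, -3.045720) → (-0.545443, 0.664455)
(x_1(0.34), x_2(0.34)) ≈ (-0.5454, 0.6645)

-0.5454, 0.6645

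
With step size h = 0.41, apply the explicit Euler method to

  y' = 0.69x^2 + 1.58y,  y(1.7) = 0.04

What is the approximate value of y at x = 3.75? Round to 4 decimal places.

Euler: y_{n+1} = y_n + h·f(x_n, y_n).
x=1.700000, y=0.040000: f=2.057300 → y ← 0.040000 + 0.41·2.057300 = 0.883493
x=2.110000, y=0.883493: f=4.467868 → y ← 0.883493 + 0.41·4.467868 = 2.715319
x=2.520000, y=2.715319: f=8.671980 → y ← 2.715319 + 0.41·8.671980 = 6.270831
x=2.930000, y=6.270831: f=15.831493 → y ← 6.270831 + 0.41·15.831493 = 12.761743
x=3.340000, y=12.761743: f=27.860918 → y ← 12.761743 + 0.41·27.860918 = 24.184719
y(3.75) ≈ 24.1847

24.1847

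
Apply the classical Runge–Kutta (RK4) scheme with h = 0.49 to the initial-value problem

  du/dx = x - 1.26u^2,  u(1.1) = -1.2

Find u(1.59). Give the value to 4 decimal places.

RK4: k1 = f(x_n, u_n); k2 = f(x_n + h/2, u_n + (h/2)·k1); k3 = f(x_n + h/2, u_n + (h/2)·k2); k4 = f(x_n + h, u_n + h·k3); u_{n+1} = u_n + (h/6)·(k1 + 2k2 + 2k3 + k4).
x=1.100000, u=-1.200000:
  k1 = f(1.100000, -1.200000) = -0.714400
  k2 = f(1.345000, -1.375028) = -1.037285
  k3 = f(1.345000, -1.454135) = -1.319280
  k4 = f(1.590000, -1.846447) = -2.705802
  u ← -1.200000 + (0.49/6)·(k1 + 2k2 + 2k3 + k4) = -1.864222
u(1.59) ≈ -1.8642

-1.8642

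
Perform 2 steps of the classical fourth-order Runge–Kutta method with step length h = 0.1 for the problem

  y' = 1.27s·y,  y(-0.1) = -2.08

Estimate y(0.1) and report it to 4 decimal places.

-2.0800

RK4: k1 = f(s_n, y_n); k2 = f(s_n + h/2, y_n + (h/2)·k1); k3 = f(s_n + h/2, y_n + (h/2)·k2); k4 = f(s_n + h, y_n + h·k3); y_{n+1} = y_n + (h/6)·(k1 + 2k2 + 2k3 + k4).
s=-0.100000, y=-2.080000:
  k1 = f(-0.100000, -2.080000) = 0.264160
  k2 = f(-0.050000, -2.066792) = 0.131241
  k3 = f(-0.050000, -2.073438) = 0.131663
  k4 = f(0.000000, -2.066834) = 0.000000
  y ← -2.080000 + (0.1/6)·(k1 + 2k2 + 2k3 + k4) = -2.066834
s=0.000000, y=-2.066834:
  k1 = f(0.000000, -2.066834) = 0.000000
  k2 = f(0.050000, -2.066834) = -0.131244
  k3 = f(0.050000, -2.073396) = -0.131661
  k4 = f(0.100000, -2.080000) = -0.264160
  y ← -2.066834 + (0.1/6)·(k1 + 2k2 + 2k3 + k4) = -2.080000
y(0.1) ≈ -2.0800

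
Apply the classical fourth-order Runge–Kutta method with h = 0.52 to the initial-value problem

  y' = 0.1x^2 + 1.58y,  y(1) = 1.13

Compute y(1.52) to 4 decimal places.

2.6879

RK4: k1 = f(x_n, y_n); k2 = f(x_n + h/2, y_n + (h/2)·k1); k3 = f(x_n + h/2, y_n + (h/2)·k2); k4 = f(x_n + h, y_n + h·k3); y_{n+1} = y_n + (h/6)·(k1 + 2k2 + 2k3 + k4).
x=1.000000, y=1.130000:
  k1 = f(1.000000, 1.130000) = 1.885400
  k2 = f(1.260000, 1.620204) = 2.718682
  k3 = f(1.260000, 1.836857) = 3.060995
  k4 = f(1.520000, 2.721717) = 4.531353
  y ← 1.130000 + (0.52/6)·(k1 + 2k2 + 2k3 + k4) = 2.687929
y(1.52) ≈ 2.6879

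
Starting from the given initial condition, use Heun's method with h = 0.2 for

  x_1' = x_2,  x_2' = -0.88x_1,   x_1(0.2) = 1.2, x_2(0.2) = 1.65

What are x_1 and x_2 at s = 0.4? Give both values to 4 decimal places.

Heun on (x_1,x_2): k1 = f(s_n, state_n); k2 = f(s_n + h, state_n + h·k1); state_{n+1} = state_n + (h/2)·(k1 + k2).
0.200000: (1.200000, 1.650000)
  k1 = (1.650000, -1.056000)
  predictor → (1.530000, 1.438800)
  k2 = (1.438800, -1.346400)
  → (1.508880, 1.409760)
(x_1(0.4), x_2(0.4)) ≈ (1.5089, 1.4098)

1.5089, 1.4098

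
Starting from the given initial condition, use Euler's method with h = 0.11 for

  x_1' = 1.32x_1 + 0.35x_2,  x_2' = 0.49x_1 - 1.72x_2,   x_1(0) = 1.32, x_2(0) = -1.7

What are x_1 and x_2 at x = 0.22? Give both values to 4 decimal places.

1.6059, -0.9819

Euler on (x_1,x_2): x_1_{n+1} = x_1_n + h·x_1', x_2_{n+1} = x_2_n + h·x_2'.
0.000000: (1.320000, -1.700000); f=(1.147400, 3.570800) → (1.446214, -1.307212)
0.110000: (1.446214, -1.307212); f=(1.451478, 2.957049) → (1.605877, -0.981937)
(x_1(0.22), x_2(0.22)) ≈ (1.6059, -0.9819)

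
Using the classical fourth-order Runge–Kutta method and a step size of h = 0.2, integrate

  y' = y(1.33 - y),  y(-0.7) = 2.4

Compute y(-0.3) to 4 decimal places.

RK4: k1 = f(x_n, y_n); k2 = f(x_n + h/2, y_n + (h/2)·k1); k3 = f(x_n + h/2, y_n + (h/2)·k2); k4 = f(x_n + h, y_n + h·k3); y_{n+1} = y_n + (h/6)·(k1 + 2k2 + 2k3 + k4).
x=-0.700000, y=2.400000:
  k1 = f(-0.700000, 2.400000) = -2.568000
  k2 = f(-0.600000, 2.143200) = -1.742850
  k3 = f(-0.600000, 2.225715) = -1.993606
  k4 = f(-0.500000, 2.001279) = -1.343416
  y ← 2.400000 + (0.2/6)·(k1 + 2k2 + 2k3 + k4) = 2.020522
x=-0.500000, y=2.020522:
  k1 = f(-0.500000, 2.020522) = -1.395216
  k2 = f(-0.400000, 1.881001) = -1.036433
  k3 = f(-0.400000, 1.916879) = -1.124976
  k4 = f(-0.300000, 1.795527) = -0.835867
  y ← 2.020522 + (0.2/6)·(k1 + 2k2 + 2k3 + k4) = 1.802059
y(-0.3) ≈ 1.8021

1.8021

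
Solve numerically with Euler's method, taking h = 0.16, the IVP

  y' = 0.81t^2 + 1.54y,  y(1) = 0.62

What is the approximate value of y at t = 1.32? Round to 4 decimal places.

Euler: y_{n+1} = y_n + h·f(t_n, y_n).
t=1.000000, y=0.620000: f=1.764800 → y ← 0.620000 + 0.16·1.764800 = 0.902368
t=1.160000, y=0.902368: f=2.479583 → y ← 0.902368 + 0.16·2.479583 = 1.299101
y(1.32) ≈ 1.2991

1.2991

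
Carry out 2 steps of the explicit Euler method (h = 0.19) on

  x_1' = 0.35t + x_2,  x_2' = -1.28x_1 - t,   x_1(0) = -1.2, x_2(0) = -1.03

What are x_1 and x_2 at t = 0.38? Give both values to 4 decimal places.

Euler on (x_1,x_2): x_1_{n+1} = x_1_n + h·x_1', x_2_{n+1} = x_2_n + h·x_2'.
0.000000: (-1.200000, -1.030000); f=(-1.030000, 1.536000) → (-1.395700, -0.738160)
0.190000: (-1.395700, -0.738160); f=(-0.671660, 1.596496) → (-1.523315, -0.434826)
(x_1(0.38), x_2(0.38)) ≈ (-1.5233, -0.4348)

-1.5233, -0.4348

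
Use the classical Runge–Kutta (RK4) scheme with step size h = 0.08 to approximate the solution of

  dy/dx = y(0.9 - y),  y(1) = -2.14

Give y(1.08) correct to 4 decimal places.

-2.7960

RK4: k1 = f(x_n, y_n); k2 = f(x_n + h/2, y_n + (h/2)·k1); k3 = f(x_n + h/2, y_n + (h/2)·k2); k4 = f(x_n + h, y_n + h·k3); y_{n+1} = y_n + (h/6)·(k1 + 2k2 + 2k3 + k4).
x=1.000000, y=-2.140000:
  k1 = f(1.000000, -2.140000) = -6.505600
  k2 = f(1.040000, -2.400224) = -7.921277
  k3 = f(1.040000, -2.456851) = -8.247283
  k4 = f(1.080000, -2.799783) = -10.358587
  y ← -2.140000 + (0.08/6)·(k1 + 2k2 + 2k3 + k4) = -2.796017
y(1.08) ≈ -2.7960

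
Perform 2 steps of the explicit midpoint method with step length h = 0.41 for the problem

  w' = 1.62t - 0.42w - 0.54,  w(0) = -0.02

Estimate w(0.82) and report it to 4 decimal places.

0.1127

Midpoint: k1 = f(t_n, w_n); k2 = f(t_n + h/2, w_n + (h/2)·k1); w_{n+1} = w_n + h·k2.
t=0.000000, w=-0.020000:
  k1 = f(0.000000, -0.020000) = -0.531600
  k2 = f(0.205000, -0.128978) = -0.153729
  w ← -0.020000 + 0.41·(-0.153729) = -0.083029
t=0.410000, w=-0.083029:
  k1 = f(0.410000, -0.083029) = 0.159072
  k2 = f(0.615000, -0.050419) = 0.477476
  w ← -0.083029 + 0.41·0.477476 = 0.112736
w(0.82) ≈ 0.1127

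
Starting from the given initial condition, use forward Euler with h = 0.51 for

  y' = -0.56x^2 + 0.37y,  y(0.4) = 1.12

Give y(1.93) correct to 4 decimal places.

0.9596

Euler: y_{n+1} = y_n + h·f(x_n, y_n).
x=0.400000, y=1.120000: f=0.324800 → y ← 1.120000 + 0.51·0.324800 = 1.285648
x=0.910000, y=1.285648: f=0.011954 → y ← 1.285648 + 0.51·0.011954 = 1.291744
x=1.420000, y=1.291744: f=-0.651239 → y ← 1.291744 + 0.51·(-0.651239) = 0.959613
y(1.93) ≈ 0.9596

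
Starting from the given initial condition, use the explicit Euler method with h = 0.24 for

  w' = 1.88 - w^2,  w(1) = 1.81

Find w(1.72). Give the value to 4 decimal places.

1.3821

Euler: w_{n+1} = w_n + h·f(x_n, w_n).
x=1.000000, w=1.810000: f=-1.396100 → w ← 1.810000 + 0.24·(-1.396100) = 1.474936
x=1.240000, w=1.474936: f=-0.295436 → w ← 1.474936 + 0.24·(-0.295436) = 1.404031
x=1.480000, w=1.404031: f=-0.091304 → w ← 1.404031 + 0.24·(-0.091304) = 1.382118
w(1.72) ≈ 1.3821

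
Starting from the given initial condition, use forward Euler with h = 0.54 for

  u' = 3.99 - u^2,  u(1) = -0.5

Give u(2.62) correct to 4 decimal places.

1.4004

Euler: u_{n+1} = u_n + h·f(t_n, u_n).
t=1.000000, u=-0.500000: f=3.740000 → u ← -0.500000 + 0.54·3.740000 = 1.519600
t=1.540000, u=1.519600: f=1.680816 → u ← 1.519600 + 0.54·1.680816 = 2.427241
t=2.080000, u=2.427241: f=-1.901497 → u ← 2.427241 + 0.54·(-1.901497) = 1.400432
u(2.62) ≈ 1.4004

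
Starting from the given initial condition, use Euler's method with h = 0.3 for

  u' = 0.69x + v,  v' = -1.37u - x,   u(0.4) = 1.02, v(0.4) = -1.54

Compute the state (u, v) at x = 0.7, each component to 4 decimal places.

0.6408, -2.0792

Euler on (u,v): u_{n+1} = u_n + h·u', v_{n+1} = v_n + h·v'.
0.400000: (1.020000, -1.540000); f=(-1.264000, -1.797400) → (0.640800, -2.079220)
(u(0.7), v(0.7)) ≈ (0.6408, -2.0792)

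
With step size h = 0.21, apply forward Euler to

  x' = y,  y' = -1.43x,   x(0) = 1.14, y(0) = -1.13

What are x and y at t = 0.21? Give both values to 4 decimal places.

0.9027, -1.4723

Euler on (x,y): x_{n+1} = x_n + h·x', y_{n+1} = y_n + h·y'.
0.000000: (1.140000, -1.130000); f=(-1.130000, -1.630200) → (0.902700, -1.472342)
(x(0.21), y(0.21)) ≈ (0.9027, -1.4723)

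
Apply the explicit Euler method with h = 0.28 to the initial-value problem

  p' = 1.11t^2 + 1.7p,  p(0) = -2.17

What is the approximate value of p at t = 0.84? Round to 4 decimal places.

-6.8444

Euler: p_{n+1} = p_n + h·f(t_n, p_n).
t=0.000000, p=-2.170000: f=-3.689000 → p ← -2.170000 + 0.28·(-3.689000) = -3.202920
t=0.280000, p=-3.202920: f=-5.357940 → p ← -3.202920 + 0.28·(-5.357940) = -4.703143
t=0.560000, p=-4.703143: f=-7.647247 → p ← -4.703143 + 0.28·(-7.647247) = -6.844372
p(0.84) ≈ -6.8444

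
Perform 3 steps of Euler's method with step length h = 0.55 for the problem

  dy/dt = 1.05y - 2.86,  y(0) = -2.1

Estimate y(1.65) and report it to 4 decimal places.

Euler: y_{n+1} = y_n + h·f(t_n, y_n).
t=0.000000, y=-2.100000: f=-5.065000 → y ← -2.100000 + 0.55·(-5.065000) = -4.885750
t=0.550000, y=-4.885750: f=-7.990037 → y ← -4.885750 + 0.55·(-7.990037) = -9.280271
t=1.100000, y=-9.280271: f=-12.604284 → y ← -9.280271 + 0.55·(-12.604284) = -16.212627
y(1.65) ≈ -16.2126

-16.2126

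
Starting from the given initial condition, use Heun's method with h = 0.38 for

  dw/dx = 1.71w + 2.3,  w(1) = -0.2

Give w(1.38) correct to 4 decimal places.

Heun: k1 = f(x_n, w_n); k2 = f(x_n + h, w_n + h·k1); w_{n+1} = w_n + (h/2)·(k1 + k2).
x=1.000000, w=-0.200000:
  k1 = f(1.000000, -0.200000) = 1.958000
  k2 = f(1.380000, 0.544040) = 3.230308
  w ← -0.200000 + (0.38/2)·(1.958000 + 3.230308) = 0.785779
w(1.38) ≈ 0.7858

0.7858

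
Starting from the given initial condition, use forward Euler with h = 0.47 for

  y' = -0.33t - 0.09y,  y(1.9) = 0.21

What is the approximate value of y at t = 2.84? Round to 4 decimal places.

-0.4572

Euler: y_{n+1} = y_n + h·f(t_n, y_n).
t=1.900000, y=0.210000: f=-0.645900 → y ← 0.210000 + 0.47·(-0.645900) = -0.093573
t=2.370000, y=-0.093573: f=-0.773678 → y ← -0.093573 + 0.47·(-0.773678) = -0.457202
y(2.84) ≈ -0.4572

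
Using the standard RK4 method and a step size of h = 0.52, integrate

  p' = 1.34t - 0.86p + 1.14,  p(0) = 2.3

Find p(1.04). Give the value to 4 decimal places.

2.2739

RK4: k1 = f(t_n, p_n); k2 = f(t_n + h/2, p_n + (h/2)·k1); k3 = f(t_n + h/2, p_n + (h/2)·k2); k4 = f(t_n + h, p_n + h·k3); p_{n+1} = p_n + (h/6)·(k1 + 2k2 + 2k3 + k4).
t=0.000000, p=2.300000:
  k1 = f(0.000000, 2.300000) = -0.838000
  k2 = f(0.260000, 2.082120) = -0.302223
  k3 = f(0.260000, 2.221422) = -0.422023
  k4 = f(0.520000, 2.080548) = 0.047529
  p ← 2.300000 + (0.52/6)·(k1 + 2k2 + 2k3 + k4) = 2.105956
t=0.520000, p=2.105956:
  k1 = f(0.520000, 2.105956) = 0.025677
  k2 = f(0.780000, 2.112633) = 0.368336
  k3 = f(0.780000, 2.201724) = 0.291717
  k4 = f(1.040000, 2.257650) = 0.592021
  p ← 2.105956 + (0.52/6)·(k1 + 2k2 + 2k3 + k4) = 2.273900
p(1.04) ≈ 2.2739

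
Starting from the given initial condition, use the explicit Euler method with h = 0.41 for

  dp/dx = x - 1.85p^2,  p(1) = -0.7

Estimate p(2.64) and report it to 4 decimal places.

1.0836

Euler: p_{n+1} = p_n + h·f(x_n, p_n).
x=1.000000, p=-0.700000: f=0.093500 → p ← -0.700000 + 0.41·0.093500 = -0.661665
x=1.410000, p=-0.661665: f=0.600069 → p ← -0.661665 + 0.41·0.600069 = -0.415637
x=1.820000, p=-0.415637: f=1.500405 → p ← -0.415637 + 0.41·1.500405 = 0.199529
x=2.230000, p=0.199529: f=2.156348 → p ← 0.199529 + 0.41·2.156348 = 1.083632
p(2.64) ≈ 1.0836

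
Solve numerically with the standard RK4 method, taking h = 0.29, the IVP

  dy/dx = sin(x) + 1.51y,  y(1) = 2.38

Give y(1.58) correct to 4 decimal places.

RK4: k1 = f(x_n, y_n); k2 = f(x_n + h/2, y_n + (h/2)·k1); k3 = f(x_n + h/2, y_n + (h/2)·k2); k4 = f(x_n + h, y_n + h·k3); y_{n+1} = y_n + (h/6)·(k1 + 2k2 + 2k3 + k4).
x=1.000000, y=2.380000:
  k1 = f(1.000000, 2.380000) = 4.435271
  k2 = f(1.145000, 3.023114) = 5.475613
  k3 = f(1.145000, 3.173964) = 5.703395
  k4 = f(1.290000, 4.033985) = 7.052152
  y ← 2.380000 + (0.29/6)·(k1 + 2k2 + 2k3 + k4) = 4.015863
x=1.290000, y=4.015863:
  k1 = f(1.290000, 4.015863) = 7.024788
  k2 = f(1.435000, 5.034457) = 8.592824
  k3 = f(1.435000, 5.261822) = 8.936146
  k4 = f(1.580000, 6.607345) = 10.977049
  y ← 4.015863 + (0.29/6)·(k1 + 2k2 + 2k3 + k4) = 6.580419
y(1.58) ≈ 6.5804

6.5804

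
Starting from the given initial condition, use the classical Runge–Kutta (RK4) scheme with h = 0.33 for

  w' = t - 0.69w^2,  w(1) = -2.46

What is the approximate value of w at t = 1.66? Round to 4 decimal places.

-38.2335

RK4: k1 = f(t_n, w_n); k2 = f(t_n + h/2, w_n + (h/2)·k1); k3 = f(t_n + h/2, w_n + (h/2)·k2); k4 = f(t_n + h, w_n + h·k3); w_{n+1} = w_n + (h/6)·(k1 + 2k2 + 2k3 + k4).
t=1.000000, w=-2.460000:
  k1 = f(1.000000, -2.460000) = -3.175604
  k2 = f(1.165000, -2.983975) = -4.978832
  k3 = f(1.165000, -3.281507) = -6.265120
  k4 = f(1.330000, -4.527490) = -12.813733
  w ← -2.460000 + (0.33/6)·(k1 + 2k2 + 2k3 + k4) = -4.576248
t=1.330000, w=-4.576248:
  k1 = f(1.330000, -4.576248) = -13.120013
  k2 = f(1.495000, -6.741051) = -29.859816
  k3 = f(1.495000, -9.503118) = -60.818383
  k4 = f(1.660000, -24.646315) = -417.474166
  w ← -4.576248 + (0.33/6)·(k1 + 2k2 + 2k3 + k4) = -38.233530
w(1.66) ≈ -38.2335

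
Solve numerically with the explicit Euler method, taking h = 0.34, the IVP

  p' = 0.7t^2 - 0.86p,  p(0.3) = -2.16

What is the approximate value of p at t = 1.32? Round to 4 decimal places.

Euler: p_{n+1} = p_n + h·f(t_n, p_n).
t=0.300000, p=-2.160000: f=1.920600 → p ← -2.160000 + 0.34·1.920600 = -1.506996
t=0.640000, p=-1.506996: f=1.582737 → p ← -1.506996 + 0.34·1.582737 = -0.968866
t=0.980000, p=-0.968866: f=1.505504 → p ← -0.968866 + 0.34·1.505504 = -0.456994
p(1.32) ≈ -0.4570

-0.4570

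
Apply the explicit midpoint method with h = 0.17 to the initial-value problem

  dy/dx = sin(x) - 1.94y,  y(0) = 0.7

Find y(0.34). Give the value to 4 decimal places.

Midpoint: k1 = f(x_n, y_n); k2 = f(x_n + h/2, y_n + (h/2)·k1); y_{n+1} = y_n + h·k2.
x=0.000000, y=0.700000:
  k1 = f(0.000000, 0.700000) = -1.358000
  k2 = f(0.085000, 0.584570) = -1.049168
  y ← 0.700000 + 0.17·(-1.049168) = 0.521641
x=0.170000, y=0.521641:
  k1 = f(0.170000, 0.521641) = -0.842802
  k2 = f(0.255000, 0.450003) = -0.620761
  y ← 0.521641 + 0.17·(-0.620761) = 0.416112
y(0.34) ≈ 0.4161

0.4161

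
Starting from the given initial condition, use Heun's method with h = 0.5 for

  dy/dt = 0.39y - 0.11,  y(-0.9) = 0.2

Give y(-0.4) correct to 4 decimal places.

0.1824

Heun: k1 = f(t_n, y_n); k2 = f(t_n + h, y_n + h·k1); y_{n+1} = y_n + (h/2)·(k1 + k2).
t=-0.900000, y=0.200000:
  k1 = f(-0.900000, 0.200000) = -0.032000
  k2 = f(-0.400000, 0.184000) = -0.038240
  y ← 0.200000 + (0.5/2)·(-0.032000 + (-0.038240)) = 0.182440
y(-0.4) ≈ 0.1824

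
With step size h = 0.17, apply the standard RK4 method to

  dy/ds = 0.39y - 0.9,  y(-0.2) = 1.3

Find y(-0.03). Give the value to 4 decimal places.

1.2309

RK4: k1 = f(s_n, y_n); k2 = f(s_n + h/2, y_n + (h/2)·k1); k3 = f(s_n + h/2, y_n + (h/2)·k2); k4 = f(s_n + h, y_n + h·k3); y_{n+1} = y_n + (h/6)·(k1 + 2k2 + 2k3 + k4).
s=-0.200000, y=1.300000:
  k1 = f(-0.200000, 1.300000) = -0.393000
  k2 = f(-0.115000, 1.266595) = -0.406028
  k3 = f(-0.115000, 1.265488) = -0.406460
  k4 = f(-0.030000, 1.230902) = -0.419948
  y ← 1.300000 + (0.17/6)·(k1 + 2k2 + 2k3 + k4) = 1.230925
y(-0.03) ≈ 1.2309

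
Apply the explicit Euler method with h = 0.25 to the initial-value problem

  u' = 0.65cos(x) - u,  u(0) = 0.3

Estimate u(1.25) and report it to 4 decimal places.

Euler: u_{n+1} = u_n + h·f(x_n, u_n).
x=0.000000, u=0.300000: f=0.350000 → u ← 0.300000 + 0.25·0.350000 = 0.387500
x=0.250000, u=0.387500: f=0.242293 → u ← 0.387500 + 0.25·0.242293 = 0.448073
x=0.500000, u=0.448073: f=0.122355 → u ← 0.448073 + 0.25·0.122355 = 0.478662
x=0.750000, u=0.478662: f=-0.003064 → u ← 0.478662 + 0.25·(-0.003064) = 0.477896
x=1.000000, u=0.477896: f=-0.126700 → u ← 0.477896 + 0.25·(-0.126700) = 0.446221
u(1.25) ≈ 0.4462

0.4462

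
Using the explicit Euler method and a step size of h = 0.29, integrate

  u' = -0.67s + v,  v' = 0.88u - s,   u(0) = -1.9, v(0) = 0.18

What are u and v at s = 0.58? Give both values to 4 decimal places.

Euler on (u,v): u_{n+1} = u_n + h·u', v_{n+1} = v_n + h·v'.
0.000000: (-1.900000, 0.180000); f=(0.180000, -1.672000) → (-1.847800, -0.304880)
0.290000: (-1.847800, -0.304880); f=(-0.499180, -1.916064) → (-1.992562, -0.860539)
(u(0.58), v(0.58)) ≈ (-1.9926, -0.8605)

-1.9926, -0.8605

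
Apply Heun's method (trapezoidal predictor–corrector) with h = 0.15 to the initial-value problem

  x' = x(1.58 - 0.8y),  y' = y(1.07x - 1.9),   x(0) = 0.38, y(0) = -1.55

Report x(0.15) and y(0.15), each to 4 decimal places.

Heun on (x,y): k1 = f(s_n, state_n); k2 = f(s_n + h, state_n + h·k1); state_{n+1} = state_n + (h/2)·(k1 + k2).
0.000000: (0.380000, -1.550000)
  k1 = (1.071600, 2.314770)
  predictor → (0.540740, -1.202785)
  k2 = (1.374684, 1.589369)
  → (0.563471, -1.257190)
(x(0.15), y(0.15)) ≈ (0.5635, -1.2572)

0.5635, -1.2572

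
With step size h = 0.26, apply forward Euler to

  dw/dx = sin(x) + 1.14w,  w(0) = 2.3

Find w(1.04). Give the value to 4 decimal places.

Euler: w_{n+1} = w_n + h·f(x_n, w_n).
x=0.000000, w=2.300000: f=2.622000 → w ← 2.300000 + 0.26·2.622000 = 2.981720
x=0.260000, w=2.981720: f=3.656241 → w ← 2.981720 + 0.26·3.656241 = 3.932343
x=0.520000, w=3.932343: f=4.979751 → w ← 3.932343 + 0.26·4.979751 = 5.227078
x=0.780000, w=5.227078: f=6.662148 → w ← 5.227078 + 0.26·6.662148 = 6.959237
w(1.04) ≈ 6.9592

6.9592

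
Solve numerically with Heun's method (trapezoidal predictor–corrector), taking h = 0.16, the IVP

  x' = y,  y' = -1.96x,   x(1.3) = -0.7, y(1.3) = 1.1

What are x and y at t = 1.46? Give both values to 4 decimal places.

Heun on (x,y): k1 = f(t_n, state_n); k2 = f(t_n + h, state_n + h·k1); state_{n+1} = state_n + (h/2)·(k1 + k2).
1.300000: (-0.700000, 1.100000)
  k1 = (1.100000, 1.372000)
  predictor → (-0.524000, 1.319520)
  k2 = (1.319520, 1.027040)
  → (-0.506438, 1.291923)
(x(1.46), y(1.46)) ≈ (-0.5064, 1.2919)

-0.5064, 1.2919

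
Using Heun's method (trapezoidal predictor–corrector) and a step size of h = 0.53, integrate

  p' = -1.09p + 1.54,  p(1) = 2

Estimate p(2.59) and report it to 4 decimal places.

1.5329

Heun: k1 = f(x_n, p_n); k2 = f(x_n + h, p_n + h·k1); p_{n+1} = p_n + (h/2)·(k1 + k2).
x=1.000000, p=2.000000:
  k1 = f(1.000000, 2.000000) = -0.640000
  k2 = f(1.530000, 1.660800) = -0.270272
  p ← 2.000000 + (0.53/2)·(-0.640000 + (-0.270272)) = 1.758778
x=1.530000, p=1.758778:
  k1 = f(1.530000, 1.758778) = -0.377068
  k2 = f(2.060000, 1.558932) = -0.159236
  p ← 1.758778 + (0.53/2)·(-0.377068 + (-0.159236)) = 1.616657
x=2.060000, p=1.616657:
  k1 = f(2.060000, 1.616657) = -0.222157
  k2 = f(2.590000, 1.498914) = -0.093817
  p ← 1.616657 + (0.53/2)·(-0.222157 + (-0.093817)) = 1.532924
p(2.59) ≈ 1.5329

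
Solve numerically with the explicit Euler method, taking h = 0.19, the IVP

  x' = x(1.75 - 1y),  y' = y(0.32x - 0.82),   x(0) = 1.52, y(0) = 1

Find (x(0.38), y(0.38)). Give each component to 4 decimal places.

2.0050, 0.8896

Euler on (x,y): x_{n+1} = x_n + h·x', y_{n+1} = y_n + h·y'.
0.000000: (1.520000, 1.000000); f=(1.140000, -0.333600) → (1.736600, 0.936616)
0.190000: (1.736600, 0.936616); f=(1.412523, -0.247536) → (2.004979, 0.889584)
(x(0.38), y(0.38)) ≈ (2.0050, 0.8896)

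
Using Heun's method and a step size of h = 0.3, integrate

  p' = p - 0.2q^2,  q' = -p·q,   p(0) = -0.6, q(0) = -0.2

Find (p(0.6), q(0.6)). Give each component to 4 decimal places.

Heun on (p,q): k1 = f(s_n, state_n); k2 = f(s_n + h, state_n + h·k1); state_{n+1} = state_n + (h/2)·(k1 + k2).
0.000000: (-0.600000, -0.200000)
  k1 = (-0.608000, -0.120000)
  predictor → (-0.782400, -0.236000)
  k2 = (-0.793539, -0.184646)
  → (-0.810231, -0.245697)
0.300000: (-0.810231, -0.245697)
  k1 = (-0.822304, -0.199071)
  predictor → (-1.056922, -0.305418)
  k2 = (-1.075578, -0.322803)
  → (-1.094913, -0.323978)
(p(0.6), q(0.6)) ≈ (-1.0949, -0.3240)

-1.0949, -0.3240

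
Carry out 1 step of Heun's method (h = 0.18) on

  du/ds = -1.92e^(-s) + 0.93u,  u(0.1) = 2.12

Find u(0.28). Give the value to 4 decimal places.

2.1915

Heun: k1 = f(s_n, u_n); k2 = f(s_n + h, u_n + h·k1); u_{n+1} = u_n + (h/2)·(k1 + k2).
s=0.100000, u=2.120000:
  k1 = f(0.100000, 2.120000) = 0.234312
  k2 = f(0.280000, 2.162176) = 0.559719
  u ← 2.120000 + (0.18/2)·(0.234312 + 0.559719) = 2.191463
u(0.28) ≈ 2.1915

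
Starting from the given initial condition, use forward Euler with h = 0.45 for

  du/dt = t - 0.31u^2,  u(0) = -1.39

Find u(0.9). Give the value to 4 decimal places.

-1.8412

Euler: u_{n+1} = u_n + h·f(t_n, u_n).
t=0.000000, u=-1.390000: f=-0.598951 → u ← -1.390000 + 0.45·(-0.598951) = -1.659528
t=0.450000, u=-1.659528: f=-0.403750 → u ← -1.659528 + 0.45·(-0.403750) = -1.841216
u(0.9) ≈ -1.8412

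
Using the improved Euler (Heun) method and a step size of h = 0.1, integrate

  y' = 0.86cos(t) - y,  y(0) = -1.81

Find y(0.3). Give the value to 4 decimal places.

Heun: k1 = f(t_n, y_n); k2 = f(t_n + h, y_n + h·k1); y_{n+1} = y_n + (h/2)·(k1 + k2).
t=0.000000, y=-1.810000:
  k1 = f(0.000000, -1.810000) = 2.670000
  k2 = f(0.100000, -1.543000) = 2.398704
  y ← -1.810000 + (0.1/2)·(2.670000 + 2.398704) = -1.556565
t=0.100000, y=-1.556565:
  k1 = f(0.100000, -1.556565) = 2.412268
  k2 = f(0.200000, -1.315338) = 2.158195
  y ← -1.556565 + (0.1/2)·(2.412268 + 2.158195) = -1.328042
t=0.200000, y=-1.328042:
  k1 = f(0.200000, -1.328042) = 2.170899
  k2 = f(0.300000, -1.110952) = 1.932541
  y ← -1.328042 + (0.1/2)·(2.170899 + 1.932541) = -1.122870
y(0.3) ≈ -1.1229

-1.1229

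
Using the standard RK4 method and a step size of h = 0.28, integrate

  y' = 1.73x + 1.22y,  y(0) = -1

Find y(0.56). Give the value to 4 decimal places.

RK4: k1 = f(x_n, y_n); k2 = f(x_n + h/2, y_n + (h/2)·k1); k3 = f(x_n + h/2, y_n + (h/2)·k2); k4 = f(x_n + h, y_n + h·k3); y_{n+1} = y_n + (h/6)·(k1 + 2k2 + 2k3 + k4).
x=0.000000, y=-1.000000:
  k1 = f(0.000000, -1.000000) = -1.220000
  k2 = f(0.140000, -1.170800) = -1.186176
  k3 = f(0.140000, -1.166065) = -1.180399
  k4 = f(0.280000, -1.330512) = -1.138824
  y ← -1.000000 + (0.28/6)·(k1 + 2k2 + 2k3 + k4) = -1.330959
x=0.280000, y=-1.330959:
  k1 = f(0.280000, -1.330959) = -1.139370
  k2 = f(0.420000, -1.490471) = -1.091774
  k3 = f(0.420000, -1.483807) = -1.083645
  k4 = f(0.560000, -1.634379) = -1.025143
  y ← -1.330959 + (0.28/6)·(k1 + 2k2 + 2k3 + k4) = -1.635008
y(0.56) ≈ -1.6350

-1.6350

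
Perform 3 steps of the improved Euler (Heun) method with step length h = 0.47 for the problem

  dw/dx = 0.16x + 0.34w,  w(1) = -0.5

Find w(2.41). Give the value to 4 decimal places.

Heun: k1 = f(x_n, w_n); k2 = f(x_n + h, w_n + h·k1); w_{n+1} = w_n + (h/2)·(k1 + k2).
x=1.000000, w=-0.500000:
  k1 = f(1.000000, -0.500000) = -0.010000
  k2 = f(1.470000, -0.504700) = 0.063602
  w ← -0.500000 + (0.47/2)·(-0.010000 + 0.063602) = -0.487404
x=1.470000, w=-0.487404:
  k1 = f(1.470000, -0.487404) = 0.069483
  k2 = f(1.940000, -0.454747) = 0.155786
  w ← -0.487404 + (0.47/2)·(0.069483 + 0.155786) = -0.434465
x=1.940000, w=-0.434465:
  k1 = f(1.940000, -0.434465) = 0.162682
  k2 = f(2.410000, -0.358005) = 0.263878
  w ← -0.434465 + (0.47/2)·(0.162682 + 0.263878) = -0.334224
w(2.41) ≈ -0.3342

-0.3342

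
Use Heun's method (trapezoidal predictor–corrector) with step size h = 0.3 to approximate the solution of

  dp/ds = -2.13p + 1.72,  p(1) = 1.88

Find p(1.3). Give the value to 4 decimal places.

Heun: k1 = f(s_n, p_n); k2 = f(s_n + h, p_n + h·k1); p_{n+1} = p_n + (h/2)·(k1 + k2).
s=1.000000, p=1.880000:
  k1 = f(1.000000, 1.880000) = -2.284400
  k2 = f(1.300000, 1.194680) = -0.824668
  p ← 1.880000 + (0.3/2)·(-2.284400 + (-0.824668)) = 1.413640
p(1.3) ≈ 1.4136

1.4136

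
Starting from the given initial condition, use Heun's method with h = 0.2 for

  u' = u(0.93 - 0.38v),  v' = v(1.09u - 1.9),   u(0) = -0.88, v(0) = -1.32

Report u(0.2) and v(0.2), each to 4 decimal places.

-1.1356, -0.7655

Heun on (u,v): k1 = f(s_n, state_n); k2 = f(s_n + h, state_n + h·k1); state_{n+1} = state_n + (h/2)·(k1 + k2).
0.000000: (-0.880000, -1.320000)
  k1 = (-1.259808, 3.774144)
  predictor → (-1.131962, -0.565171)
  k2 = (-1.295830, 1.771155)
  → (-1.135564, -0.765470)
(u(0.2), v(0.2)) ≈ (-1.1356, -0.7655)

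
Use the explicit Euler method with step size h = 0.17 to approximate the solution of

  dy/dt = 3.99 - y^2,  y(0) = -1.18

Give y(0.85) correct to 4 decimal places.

Euler: y_{n+1} = y_n + h·f(t_n, y_n).
t=0.000000, y=-1.180000: f=2.597600 → y ← -1.180000 + 0.17·2.597600 = -0.738408
t=0.170000, y=-0.738408: f=3.444754 → y ← -0.738408 + 0.17·3.444754 = -0.152800
t=0.340000, y=-0.152800: f=3.966652 → y ← -0.152800 + 0.17·3.966652 = 0.521531
t=0.510000, y=0.521531: f=3.718005 → y ← 0.521531 + 0.17·3.718005 = 1.153592
t=0.680000, y=1.153592: f=2.659226 → y ← 1.153592 + 0.17·2.659226 = 1.605660
y(0.85) ≈ 1.6057

1.6057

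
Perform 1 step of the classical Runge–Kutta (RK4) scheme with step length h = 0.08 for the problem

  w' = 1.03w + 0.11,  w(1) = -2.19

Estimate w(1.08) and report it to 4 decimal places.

-2.3689

RK4: k1 = f(s_n, w_n); k2 = f(s_n + h/2, w_n + (h/2)·k1); k3 = f(s_n + h/2, w_n + (h/2)·k2); k4 = f(s_n + h, w_n + h·k3); w_{n+1} = w_n + (h/6)·(k1 + 2k2 + 2k3 + k4).
s=1.000000, w=-2.190000:
  k1 = f(1.000000, -2.190000) = -2.145700
  k2 = f(1.040000, -2.275828) = -2.234103
  k3 = f(1.040000, -2.279364) = -2.237745
  k4 = f(1.080000, -2.369020) = -2.330090
  w ← -2.190000 + (0.08/6)·(k1 + 2k2 + 2k3 + k4) = -2.368926
w(1.08) ≈ -2.3689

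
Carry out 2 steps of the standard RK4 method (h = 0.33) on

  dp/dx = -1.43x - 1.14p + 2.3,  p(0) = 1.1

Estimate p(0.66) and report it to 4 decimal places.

RK4: k1 = f(x_n, p_n); k2 = f(x_n + h/2, p_n + (h/2)·k1); k3 = f(x_n + h/2, p_n + (h/2)·k2); k4 = f(x_n + h, p_n + h·k3); p_{n+1} = p_n + (h/6)·(k1 + 2k2 + 2k3 + k4).
x=0.000000, p=1.100000:
  k1 = f(0.000000, 1.100000) = 1.046000
  k2 = f(0.165000, 1.272590) = 0.613297
  k3 = f(0.165000, 1.201194) = 0.694689
  k4 = f(0.330000, 1.329247) = 0.312758
  p ← 1.100000 + (0.33/6)·(k1 + 2k2 + 2k3 + k4) = 1.318610
x=0.330000, p=1.318610:
  k1 = f(0.330000, 1.318610) = 0.324884
  k2 = f(0.495000, 1.372216) = 0.027824
  k3 = f(0.495000, 1.323201) = 0.083701
  k4 = f(0.660000, 1.346231) = -0.178504
  p ← 1.318610 + (0.33/6)·(k1 + 2k2 + 2k3 + k4) = 1.338929
p(0.66) ≈ 1.3389

1.3389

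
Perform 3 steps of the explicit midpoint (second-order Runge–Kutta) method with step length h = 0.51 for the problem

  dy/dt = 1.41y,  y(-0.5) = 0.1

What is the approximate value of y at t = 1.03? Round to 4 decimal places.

0.7735

Midpoint: k1 = f(t_n, y_n); k2 = f(t_n + h/2, y_n + (h/2)·k1); y_{n+1} = y_n + h·k2.
t=-0.500000, y=0.100000:
  k1 = f(-0.500000, 0.100000) = 0.141000
  k2 = f(-0.245000, 0.135955) = 0.191697
  y ← 0.100000 + 0.51·0.191697 = 0.197765
t=0.010000, y=0.197765:
  k1 = f(0.010000, 0.197765) = 0.278849
  k2 = f(0.265000, 0.268872) = 0.379109
  y ← 0.197765 + 0.51·0.379109 = 0.391111
t=0.520000, y=0.391111:
  k1 = f(0.520000, 0.391111) = 0.551466
  k2 = f(0.775000, 0.531735) = 0.749746
  y ← 0.391111 + 0.51·0.749746 = 0.773481
y(1.03) ≈ 0.7735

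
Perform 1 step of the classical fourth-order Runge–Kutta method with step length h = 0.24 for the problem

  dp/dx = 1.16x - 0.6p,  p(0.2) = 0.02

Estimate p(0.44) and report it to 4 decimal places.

0.1010

RK4: k1 = f(x_n, p_n); k2 = f(x_n + h/2, p_n + (h/2)·k1); k3 = f(x_n + h/2, p_n + (h/2)·k2); k4 = f(x_n + h, p_n + h·k3); p_{n+1} = p_n + (h/6)·(k1 + 2k2 + 2k3 + k4).
x=0.200000, p=0.020000:
  k1 = f(0.200000, 0.020000) = 0.220000
  k2 = f(0.320000, 0.046400) = 0.343360
  k3 = f(0.320000, 0.061203) = 0.334478
  k4 = f(0.440000, 0.100275) = 0.450235
  p ← 0.020000 + (0.24/6)·(k1 + 2k2 + 2k3 + k4) = 0.101036
p(0.44) ≈ 0.1010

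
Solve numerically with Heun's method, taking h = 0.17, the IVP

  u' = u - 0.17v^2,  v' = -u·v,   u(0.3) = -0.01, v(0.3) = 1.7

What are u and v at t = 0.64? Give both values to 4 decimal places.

-0.2153, 1.7606

Heun on (u,v): k1 = f(t_n, state_n); k2 = f(t_n + h, state_n + h·k1); state_{n+1} = state_n + (h/2)·(k1 + k2).
0.300000: (-0.010000, 1.700000)
  k1 = (-0.501300, 0.017000)
  predictor → (-0.095221, 1.702890)
  k2 = (-0.588193, 0.162151)
  → (-0.102607, 1.715228)
0.470000: (-0.102607, 1.715228)
  k1 = (-0.602748, 0.175994)
  predictor → (-0.205074, 1.745147)
  k2 = (-0.722815, 0.357884)
  → (-0.215280, 1.760608)
(u(0.64), v(0.64)) ≈ (-0.2153, 1.7606)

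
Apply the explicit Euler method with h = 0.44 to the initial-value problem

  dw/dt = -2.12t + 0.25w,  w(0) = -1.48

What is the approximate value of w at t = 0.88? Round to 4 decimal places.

-2.2339

Euler: w_{n+1} = w_n + h·f(t_n, w_n).
t=0.000000, w=-1.480000: f=-0.370000 → w ← -1.480000 + 0.44·(-0.370000) = -1.642800
t=0.440000, w=-1.642800: f=-1.343500 → w ← -1.642800 + 0.44·(-1.343500) = -2.233940
w(0.88) ≈ -2.2339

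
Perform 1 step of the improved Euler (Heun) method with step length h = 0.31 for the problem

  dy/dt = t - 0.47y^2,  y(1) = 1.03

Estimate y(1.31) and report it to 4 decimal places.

Heun: k1 = f(t_n, y_n); k2 = f(t_n + h, y_n + h·k1); y_{n+1} = y_n + (h/2)·(k1 + k2).
t=1.000000, y=1.030000:
  k1 = f(1.000000, 1.030000) = 0.501377
  k2 = f(1.310000, 1.185427) = 0.649539
  y ← 1.030000 + (0.31/2)·(0.501377 + 0.649539) = 1.208392
y(1.31) ≈ 1.2084

1.2084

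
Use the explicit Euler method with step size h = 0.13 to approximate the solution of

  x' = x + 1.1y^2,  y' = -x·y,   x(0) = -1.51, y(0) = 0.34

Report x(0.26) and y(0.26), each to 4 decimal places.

-1.8858, 0.4961

Euler on (x,y): x_{n+1} = x_n + h·x', y_{n+1} = y_n + h·y'.
0.000000: (-1.510000, 0.340000); f=(-1.382840, 0.513400) → (-1.689769, 0.406742)
0.130000: (-1.689769, 0.406742); f=(-1.507786, 0.687300) → (-1.885781, 0.496091)
(x(0.26), y(0.26)) ≈ (-1.8858, 0.4961)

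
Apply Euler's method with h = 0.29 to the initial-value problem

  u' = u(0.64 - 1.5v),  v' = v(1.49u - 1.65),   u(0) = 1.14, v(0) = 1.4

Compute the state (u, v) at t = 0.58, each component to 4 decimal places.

Euler on (u,v): u_{n+1} = u_n + h·u', v_{n+1} = v_n + h·v'.
0.000000: (1.140000, 1.400000); f=(-1.664400, 0.068040) → (0.657324, 1.419732)
0.290000: (0.657324, 1.419732); f=(-0.979148, -0.952054) → (0.373371, 1.143636)
(u(0.58), v(0.58)) ≈ (0.3734, 1.1436)

0.3734, 1.1436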